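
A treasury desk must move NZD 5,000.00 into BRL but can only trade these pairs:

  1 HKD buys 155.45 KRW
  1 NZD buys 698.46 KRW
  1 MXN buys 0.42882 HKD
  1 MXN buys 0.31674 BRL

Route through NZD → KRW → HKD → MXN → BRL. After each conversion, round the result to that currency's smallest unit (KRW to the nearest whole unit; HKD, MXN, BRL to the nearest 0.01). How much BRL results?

BRL 16,593.90

NZD 5,000.00 × 698.46 = KRW 3,492,300
KRW 3,492,300 ÷ 155.45 = HKD 22,465.74
HKD 22,465.74 ÷ 0.42882 = MXN 52,389.67
MXN 52,389.67 × 0.31674 = BRL 16,593.90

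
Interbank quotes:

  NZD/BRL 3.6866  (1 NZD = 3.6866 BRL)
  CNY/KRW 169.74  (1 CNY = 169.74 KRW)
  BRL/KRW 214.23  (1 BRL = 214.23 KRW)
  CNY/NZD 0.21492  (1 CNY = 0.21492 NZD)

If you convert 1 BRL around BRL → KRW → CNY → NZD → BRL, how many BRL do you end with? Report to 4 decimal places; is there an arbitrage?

1.0000 (no arbitrage)

Around BRL → KRW → CNY → NZD → BRL: 1 × 214.23 ÷ 169.74 × 0.21492 × 3.6866 = 0.999998
Product ≈ 1 (deviation 0.000%, within rounding noise).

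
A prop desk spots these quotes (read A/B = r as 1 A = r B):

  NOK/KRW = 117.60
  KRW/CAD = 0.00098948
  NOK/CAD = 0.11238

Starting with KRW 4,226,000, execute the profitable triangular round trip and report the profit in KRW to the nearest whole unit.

Profitable loop is KRW → CAD → NOK → KRW:
KRW 4,226,000 × 0.00098948 = CAD 4,181.54
CAD 4,181.54 ÷ 0.11238 = NOK 37,208.96
NOK 37,208.96 × 117.60 = KRW 4,375,773
Profit = KRW 4,375,773 − KRW 4,226,000

Profit: KRW 149,773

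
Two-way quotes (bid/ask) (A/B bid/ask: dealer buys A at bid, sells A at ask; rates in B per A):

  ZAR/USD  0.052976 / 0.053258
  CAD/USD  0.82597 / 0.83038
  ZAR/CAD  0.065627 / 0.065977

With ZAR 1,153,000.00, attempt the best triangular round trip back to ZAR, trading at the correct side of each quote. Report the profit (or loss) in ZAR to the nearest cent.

Best loop ZAR → CAD → USD → ZAR:
ZAR 1,153,000.00 × 0.065627 (sell ZAR at bid) = CAD 75,667.93
CAD 75,667.93 × 0.82597 (sell CAD at bid) = USD 62,499.44
USD 62,499.44 ÷ 0.053258 (buy ZAR at ask) = ZAR 1,173,522.12

Net profit: ZAR 20,522.12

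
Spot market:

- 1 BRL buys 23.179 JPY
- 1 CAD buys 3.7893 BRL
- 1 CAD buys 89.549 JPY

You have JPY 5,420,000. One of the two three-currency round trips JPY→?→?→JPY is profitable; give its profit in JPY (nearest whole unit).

Profitable loop is JPY → BRL → CAD → JPY:
JPY 5,420,000 ÷ 23.179 = BRL 233,832.35
BRL 233,832.35 ÷ 3.7893 = CAD 61,708.59
CAD 61,708.59 × 89.549 = JPY 5,525,942
Profit = JPY 5,525,942 − JPY 5,420,000

Profit: JPY 105,942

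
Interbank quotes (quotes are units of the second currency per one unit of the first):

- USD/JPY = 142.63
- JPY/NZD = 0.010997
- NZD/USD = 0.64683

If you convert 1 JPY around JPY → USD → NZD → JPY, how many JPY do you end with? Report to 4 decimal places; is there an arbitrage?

0.9857 (arbitrage exists)

Around JPY → USD → NZD → JPY: 1 ÷ 142.63 ÷ 0.64683 ÷ 0.010997 = 0.985655
Product < 1; profitable direction is JPY → NZD → USD → JPY.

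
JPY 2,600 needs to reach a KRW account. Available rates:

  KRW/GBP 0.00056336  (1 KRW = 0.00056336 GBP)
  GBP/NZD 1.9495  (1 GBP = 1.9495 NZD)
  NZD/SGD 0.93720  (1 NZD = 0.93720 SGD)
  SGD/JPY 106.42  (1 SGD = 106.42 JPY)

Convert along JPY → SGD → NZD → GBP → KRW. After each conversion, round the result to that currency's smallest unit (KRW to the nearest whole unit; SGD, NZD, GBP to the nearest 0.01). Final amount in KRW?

JPY 2,600 ÷ 106.42 = SGD 24.43
SGD 24.43 ÷ 0.93720 = NZD 26.07
NZD 26.07 ÷ 1.9495 = GBP 13.37
GBP 13.37 ÷ 0.00056336 = KRW 23,733

KRW 23,733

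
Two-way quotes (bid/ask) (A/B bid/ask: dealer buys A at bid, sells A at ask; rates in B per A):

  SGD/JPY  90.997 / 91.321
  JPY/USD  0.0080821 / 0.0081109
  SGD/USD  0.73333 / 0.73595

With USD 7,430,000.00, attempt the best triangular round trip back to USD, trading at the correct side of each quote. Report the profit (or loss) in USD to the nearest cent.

Best loop USD → SGD → JPY → USD:
USD 7,430,000.00 ÷ 0.73595 (buy SGD at ask) = SGD 10,095,794.55
SGD 10,095,794.55 × 90.997 (sell SGD at bid) = JPY 918,687,017
JPY 918,687,017 × 0.0080821 (sell JPY at bid) = USD 7,424,920.34

Net result: USD -5,079.66 (no profitable arbitrage after spreads)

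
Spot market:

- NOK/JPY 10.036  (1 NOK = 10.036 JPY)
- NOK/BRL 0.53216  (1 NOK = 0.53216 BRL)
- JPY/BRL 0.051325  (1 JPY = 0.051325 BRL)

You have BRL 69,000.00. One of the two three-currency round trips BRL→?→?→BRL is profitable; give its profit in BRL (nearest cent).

Profit: BRL 2,285.58

Profitable loop is BRL → JPY → NOK → BRL:
BRL 69,000.00 ÷ 0.051325 = JPY 1,344,374
JPY 1,344,374 ÷ 10.036 = NOK 133,955.17
NOK 133,955.17 × 0.53216 = BRL 71,285.58
Profit = BRL 71,285.58 − BRL 69,000.00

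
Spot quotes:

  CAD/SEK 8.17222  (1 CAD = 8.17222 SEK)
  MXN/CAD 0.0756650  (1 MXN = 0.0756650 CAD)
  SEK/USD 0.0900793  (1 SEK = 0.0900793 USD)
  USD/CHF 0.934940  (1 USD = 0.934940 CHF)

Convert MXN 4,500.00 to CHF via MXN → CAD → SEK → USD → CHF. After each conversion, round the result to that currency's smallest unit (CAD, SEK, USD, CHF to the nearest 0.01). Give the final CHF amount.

MXN 4,500.00 × 0.0756650 = CAD 340.49
CAD 340.49 × 8.17222 = SEK 2,782.56
SEK 2,782.56 × 0.0900793 = USD 250.65
USD 250.65 × 0.934940 = CHF 234.34

CHF 234.34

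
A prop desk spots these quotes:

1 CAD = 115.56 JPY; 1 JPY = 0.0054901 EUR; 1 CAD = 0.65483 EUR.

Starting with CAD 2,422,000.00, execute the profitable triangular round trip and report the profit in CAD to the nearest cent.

Profit: CAD 77,855.57

Profitable loop is CAD → EUR → JPY → CAD:
CAD 2,422,000.00 × 0.65483 = EUR 1,585,998.26
EUR 1,585,998.26 ÷ 0.0054901 = JPY 288,883,310
JPY 288,883,310 ÷ 115.56 = CAD 2,499,855.57
Profit = CAD 2,499,855.57 − CAD 2,422,000.00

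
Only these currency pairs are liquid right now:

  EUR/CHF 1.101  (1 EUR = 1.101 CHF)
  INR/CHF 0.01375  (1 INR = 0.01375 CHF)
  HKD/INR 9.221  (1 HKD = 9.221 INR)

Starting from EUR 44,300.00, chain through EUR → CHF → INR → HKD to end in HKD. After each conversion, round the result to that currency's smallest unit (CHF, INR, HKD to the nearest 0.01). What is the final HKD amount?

HKD 384,689.49

EUR 44,300.00 × 1.101 = CHF 48,774.30
CHF 48,774.30 ÷ 0.01375 = INR 3,547,221.82
INR 3,547,221.82 ÷ 9.221 = HKD 384,689.49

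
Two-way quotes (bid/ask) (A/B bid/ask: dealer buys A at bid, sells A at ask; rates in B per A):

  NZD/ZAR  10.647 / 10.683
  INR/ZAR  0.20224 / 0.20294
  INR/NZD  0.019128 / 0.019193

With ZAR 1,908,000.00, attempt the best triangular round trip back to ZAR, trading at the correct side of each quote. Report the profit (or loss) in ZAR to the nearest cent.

Net profit: ZAR 6,729.95

Best loop ZAR → INR → NZD → ZAR:
ZAR 1,908,000.00 ÷ 0.20294 (buy INR at ask) = INR 9,401,793.63
INR 9,401,793.63 × 0.019128 (sell INR at bid) = NZD 179,837.51
NZD 179,837.51 × 10.647 (sell NZD at bid) = ZAR 1,914,729.95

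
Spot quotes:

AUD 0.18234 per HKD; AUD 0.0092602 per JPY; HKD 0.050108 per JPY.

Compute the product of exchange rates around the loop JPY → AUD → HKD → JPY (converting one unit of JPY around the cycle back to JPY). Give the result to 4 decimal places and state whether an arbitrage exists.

1.0135 (arbitrage exists)

Around JPY → AUD → HKD → JPY: 1 × 0.0092602 ÷ 0.18234 ÷ 0.050108 = 1.013518
Product > 1; profitable direction is JPY → AUD → HKD → JPY.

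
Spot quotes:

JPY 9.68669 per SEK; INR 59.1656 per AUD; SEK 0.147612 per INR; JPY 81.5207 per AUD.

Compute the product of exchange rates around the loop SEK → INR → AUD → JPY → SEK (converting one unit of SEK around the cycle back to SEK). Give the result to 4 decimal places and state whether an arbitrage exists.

Around SEK → INR → AUD → JPY → SEK: 1 ÷ 0.147612 ÷ 59.1656 × 81.5207 ÷ 9.68669 = 0.963611
Product < 1; profitable direction is SEK → JPY → AUD → INR → SEK.

0.9636 (arbitrage exists)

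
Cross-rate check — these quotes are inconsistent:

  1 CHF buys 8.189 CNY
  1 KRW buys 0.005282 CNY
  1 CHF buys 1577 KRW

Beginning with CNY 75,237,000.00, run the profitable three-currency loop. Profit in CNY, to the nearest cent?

Profitable loop is CNY → CHF → KRW → CNY:
CNY 75,237,000.00 ÷ 8.189 = CHF 9,187,568.69
CHF 9,187,568.69 × 1577 = KRW 14,488,795,824
KRW 14,488,795,824 × 0.005282 = CNY 76,529,819.54
Profit = CNY 76,529,819.54 − CNY 75,237,000.00

Profit: CNY 1,292,819.54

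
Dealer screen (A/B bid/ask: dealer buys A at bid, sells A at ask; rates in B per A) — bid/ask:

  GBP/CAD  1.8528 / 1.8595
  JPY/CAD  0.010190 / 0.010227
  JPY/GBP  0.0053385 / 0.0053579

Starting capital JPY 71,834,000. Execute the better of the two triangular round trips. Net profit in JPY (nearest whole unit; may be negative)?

Net profit: JPY 1,636,577

Best loop JPY → CAD → GBP → JPY:
JPY 71,834,000 × 0.010190 (sell JPY at bid) = CAD 731,988.46
CAD 731,988.46 ÷ 1.8595 (buy GBP at ask) = GBP 393,648.00
GBP 393,648.00 ÷ 0.0053579 (buy JPY at ask) = JPY 73,470,577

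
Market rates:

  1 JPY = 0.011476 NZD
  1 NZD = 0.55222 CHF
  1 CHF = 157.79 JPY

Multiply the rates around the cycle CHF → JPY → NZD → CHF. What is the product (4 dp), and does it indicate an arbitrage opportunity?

1.0000 (no arbitrage)

Around CHF → JPY → NZD → CHF: 1 × 157.79 × 0.011476 × 0.55222 = 0.999959
Product ≈ 1 (deviation 0.004%, within rounding noise).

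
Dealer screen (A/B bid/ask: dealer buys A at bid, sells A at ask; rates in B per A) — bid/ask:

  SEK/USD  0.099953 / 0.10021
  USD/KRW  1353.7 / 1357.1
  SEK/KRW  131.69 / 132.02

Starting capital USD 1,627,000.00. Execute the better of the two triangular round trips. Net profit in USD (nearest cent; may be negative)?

Best loop USD → KRW → SEK → USD:
USD 1,627,000.00 × 1353.7 (sell USD at bid) = KRW 2,202,469,900
KRW 2,202,469,900 ÷ 132.02 (buy SEK at ask) = SEK 16,682,850.33
SEK 16,682,850.33 × 0.099953 (sell SEK at bid) = USD 1,667,500.94

Net profit: USD 40,500.94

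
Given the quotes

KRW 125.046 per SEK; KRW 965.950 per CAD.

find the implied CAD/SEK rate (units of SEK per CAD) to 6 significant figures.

1 CAD × 965.950 = 965.95 KRW
965.95 KRW ÷ 125.046 = 7.72476 SEK

CAD/SEK = 7.72476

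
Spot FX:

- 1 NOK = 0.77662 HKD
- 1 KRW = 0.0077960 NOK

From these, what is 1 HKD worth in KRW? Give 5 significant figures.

1 HKD ÷ 0.77662 = 1.28763 NOK
1.28763 NOK ÷ 0.0077960 = 165.166 KRW

HKD/KRW = 165.17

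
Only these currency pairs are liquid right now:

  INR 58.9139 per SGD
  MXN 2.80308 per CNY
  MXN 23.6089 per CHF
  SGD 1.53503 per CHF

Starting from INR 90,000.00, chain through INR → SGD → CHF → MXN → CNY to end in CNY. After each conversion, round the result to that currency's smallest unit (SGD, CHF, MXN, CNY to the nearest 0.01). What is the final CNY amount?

INR 90,000.00 ÷ 58.9139 = SGD 1,527.65
SGD 1,527.65 ÷ 1.53503 = CHF 995.19
CHF 995.19 × 23.6089 = MXN 23,495.34
MXN 23,495.34 ÷ 2.80308 = CNY 8,381.97

CNY 8,381.97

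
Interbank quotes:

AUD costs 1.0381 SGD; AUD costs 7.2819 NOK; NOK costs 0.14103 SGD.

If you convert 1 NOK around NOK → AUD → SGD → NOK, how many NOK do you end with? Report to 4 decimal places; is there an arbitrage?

1.0108 (arbitrage exists)

Around NOK → AUD → SGD → NOK: 1 ÷ 7.2819 × 1.0381 ÷ 0.14103 = 1.010841
Product > 1; profitable direction is NOK → AUD → SGD → NOK.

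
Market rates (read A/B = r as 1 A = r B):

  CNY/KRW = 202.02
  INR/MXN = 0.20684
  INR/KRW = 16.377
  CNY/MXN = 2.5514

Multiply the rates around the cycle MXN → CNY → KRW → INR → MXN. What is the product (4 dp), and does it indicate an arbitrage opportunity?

1.0000 (no arbitrage)

Around MXN → CNY → KRW → INR → MXN: 1 ÷ 2.5514 × 202.02 ÷ 16.377 × 0.20684 = 1.000037
Product ≈ 1 (deviation 0.004%, within rounding noise).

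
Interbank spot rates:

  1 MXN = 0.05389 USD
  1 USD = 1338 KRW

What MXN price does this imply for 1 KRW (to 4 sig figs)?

1 KRW ÷ 1338 = 0.000747384 USD
0.000747384 USD ÷ 0.05389 = 0.0138687 MXN

KRW/MXN = 0.01387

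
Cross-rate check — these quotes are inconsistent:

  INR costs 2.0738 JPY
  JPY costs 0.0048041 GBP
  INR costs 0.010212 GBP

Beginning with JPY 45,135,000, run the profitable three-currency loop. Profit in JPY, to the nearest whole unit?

Profitable loop is JPY → INR → GBP → JPY:
JPY 45,135,000 ÷ 2.0738 = INR 21,764,393.87
INR 21,764,393.87 × 0.010212 = GBP 222,257.99
GBP 222,257.99 ÷ 0.0048041 = JPY 46,264,231
Profit = JPY 46,264,231 − JPY 45,135,000

Profit: JPY 1,129,231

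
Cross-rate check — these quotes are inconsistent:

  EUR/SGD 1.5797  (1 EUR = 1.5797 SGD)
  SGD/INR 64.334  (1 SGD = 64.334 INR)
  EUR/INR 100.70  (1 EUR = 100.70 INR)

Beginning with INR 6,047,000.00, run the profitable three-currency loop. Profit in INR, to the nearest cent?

Profit: INR 55,751.29

Profitable loop is INR → EUR → SGD → INR:
INR 6,047,000.00 ÷ 100.70 = EUR 60,049.65
EUR 60,049.65 × 1.5797 = SGD 94,860.44
SGD 94,860.44 × 64.334 = INR 6,102,751.29
Profit = INR 6,102,751.29 − INR 6,047,000.00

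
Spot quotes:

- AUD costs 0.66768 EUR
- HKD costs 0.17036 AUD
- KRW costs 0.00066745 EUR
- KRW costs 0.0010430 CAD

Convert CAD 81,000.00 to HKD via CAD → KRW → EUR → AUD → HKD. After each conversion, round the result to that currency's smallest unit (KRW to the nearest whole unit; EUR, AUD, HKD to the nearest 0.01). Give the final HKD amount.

CAD 81,000.00 ÷ 0.0010430 = KRW 77,660,594
KRW 77,660,594 × 0.00066745 = EUR 51,834.56
EUR 51,834.56 ÷ 0.66768 = AUD 77,633.84
AUD 77,633.84 ÷ 0.17036 = HKD 455,704.63

HKD 455,704.63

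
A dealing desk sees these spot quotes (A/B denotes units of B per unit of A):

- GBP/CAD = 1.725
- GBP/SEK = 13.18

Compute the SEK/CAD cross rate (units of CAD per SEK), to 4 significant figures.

SEK/CAD = 0.1309

1 SEK ÷ 13.18 = 0.0758725 GBP
0.0758725 GBP × 1.725 = 0.13088 CAD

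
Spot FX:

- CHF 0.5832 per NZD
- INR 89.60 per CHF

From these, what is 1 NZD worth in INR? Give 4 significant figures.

NZD/INR = 52.25

1 NZD × 0.5832 = 0.5832 CHF
0.5832 CHF × 89.60 = 52.2547 INR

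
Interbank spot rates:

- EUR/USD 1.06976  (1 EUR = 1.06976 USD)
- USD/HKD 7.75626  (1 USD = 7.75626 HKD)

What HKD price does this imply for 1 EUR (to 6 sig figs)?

1 EUR × 1.06976 = 1.06976 USD
1.06976 USD × 7.75626 = 8.29734 HKD

EUR/HKD = 8.29734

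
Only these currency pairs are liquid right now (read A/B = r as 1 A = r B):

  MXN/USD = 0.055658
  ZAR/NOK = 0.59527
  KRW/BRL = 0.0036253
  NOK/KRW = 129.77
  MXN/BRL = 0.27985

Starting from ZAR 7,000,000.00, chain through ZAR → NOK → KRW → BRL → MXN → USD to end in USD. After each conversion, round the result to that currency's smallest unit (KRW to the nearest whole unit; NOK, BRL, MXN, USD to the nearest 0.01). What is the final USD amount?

USD 389,881.45

ZAR 7,000,000.00 × 0.59527 = NOK 4,166,890.00
NOK 4,166,890.00 × 129.77 = KRW 540,737,315
KRW 540,737,315 × 0.0036253 = BRL 1,960,334.99
BRL 1,960,334.99 ÷ 0.27985 = MXN 7,004,949.04
MXN 7,004,949.04 × 0.055658 = USD 389,881.45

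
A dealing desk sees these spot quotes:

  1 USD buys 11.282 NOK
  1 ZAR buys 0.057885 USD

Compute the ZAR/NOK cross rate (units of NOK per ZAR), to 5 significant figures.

1 ZAR × 0.057885 = 0.057885 USD
0.057885 USD × 11.282 = 0.653059 NOK

ZAR/NOK = 0.65306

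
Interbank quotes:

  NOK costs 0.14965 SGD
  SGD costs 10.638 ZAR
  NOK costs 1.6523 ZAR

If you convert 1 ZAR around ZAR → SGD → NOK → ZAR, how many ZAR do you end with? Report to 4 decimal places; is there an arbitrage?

1.0379 (arbitrage exists)

Around ZAR → SGD → NOK → ZAR: 1 ÷ 10.638 ÷ 0.14965 × 1.6523 = 1.037892
Product > 1; profitable direction is ZAR → SGD → NOK → ZAR.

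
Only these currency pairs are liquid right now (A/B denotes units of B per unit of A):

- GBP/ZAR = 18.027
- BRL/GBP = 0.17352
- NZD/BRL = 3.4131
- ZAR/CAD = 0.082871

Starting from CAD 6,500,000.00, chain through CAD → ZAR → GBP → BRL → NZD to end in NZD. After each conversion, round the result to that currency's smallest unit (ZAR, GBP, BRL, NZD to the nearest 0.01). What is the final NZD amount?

CAD 6,500,000.00 ÷ 0.082871 = ZAR 78,435,158.26
ZAR 78,435,158.26 ÷ 18.027 = GBP 4,350,982.32
GBP 4,350,982.32 ÷ 0.17352 = BRL 25,074,817.43
BRL 25,074,817.43 ÷ 3.4131 = NZD 7,346,640.13

NZD 7,346,640.13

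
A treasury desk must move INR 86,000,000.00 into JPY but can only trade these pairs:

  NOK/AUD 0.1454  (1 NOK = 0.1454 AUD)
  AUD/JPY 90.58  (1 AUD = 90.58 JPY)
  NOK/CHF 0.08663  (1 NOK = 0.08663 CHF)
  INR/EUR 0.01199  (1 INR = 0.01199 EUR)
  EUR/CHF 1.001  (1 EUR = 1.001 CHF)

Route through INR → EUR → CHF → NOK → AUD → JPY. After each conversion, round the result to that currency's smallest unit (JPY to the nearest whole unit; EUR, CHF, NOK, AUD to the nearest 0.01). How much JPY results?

INR 86,000,000.00 × 0.01199 = EUR 1,031,140.00
EUR 1,031,140.00 × 1.001 = CHF 1,032,171.14
CHF 1,032,171.14 ÷ 0.08663 = NOK 11,914,707.84
NOK 11,914,707.84 × 0.1454 = AUD 1,732,398.52
AUD 1,732,398.52 × 90.58 = JPY 156,920,658

JPY 156,920,658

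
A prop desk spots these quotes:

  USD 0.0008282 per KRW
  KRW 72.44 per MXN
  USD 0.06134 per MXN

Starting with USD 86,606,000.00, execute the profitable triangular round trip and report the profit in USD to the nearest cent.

Profit: USD 1,941,863.01

Profitable loop is USD → KRW → MXN → USD:
USD 86,606,000.00 ÷ 0.0008282 = KRW 104,571,359,575
KRW 104,571,359,575 ÷ 72.44 = MXN 1,443,558,249.24
MXN 1,443,558,249.24 × 0.06134 = USD 88,547,863.01
Profit = USD 88,547,863.01 − USD 86,606,000.00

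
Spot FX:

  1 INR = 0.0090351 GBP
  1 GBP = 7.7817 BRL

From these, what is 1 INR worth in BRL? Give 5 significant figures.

INR/BRL = 0.070308

1 INR × 0.0090351 = 0.0090351 GBP
0.0090351 GBP × 7.7817 = 0.0703084 BRL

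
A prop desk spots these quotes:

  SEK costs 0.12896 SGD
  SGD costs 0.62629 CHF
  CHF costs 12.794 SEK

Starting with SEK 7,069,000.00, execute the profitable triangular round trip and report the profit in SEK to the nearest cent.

Profitable loop is SEK → SGD → CHF → SEK:
SEK 7,069,000.00 × 0.12896 = SGD 911,618.24
SGD 911,618.24 × 0.62629 = CHF 570,937.39
CHF 570,937.39 × 12.794 = SEK 7,304,572.94
Profit = SEK 7,304,572.94 − SEK 7,069,000.00

Profit: SEK 235,572.94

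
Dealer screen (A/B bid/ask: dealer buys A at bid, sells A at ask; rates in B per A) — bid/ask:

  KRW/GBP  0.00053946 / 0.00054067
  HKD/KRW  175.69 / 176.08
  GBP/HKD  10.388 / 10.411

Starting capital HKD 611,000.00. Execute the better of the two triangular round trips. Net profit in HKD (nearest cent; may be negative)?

Net profit: HKD 5,462.21

Best loop HKD → GBP → KRW → HKD:
HKD 611,000.00 ÷ 10.411 (buy GBP at ask) = GBP 58,687.93
GBP 58,687.93 ÷ 0.00054067 (buy KRW at ask) = KRW 108,546,667
KRW 108,546,667 ÷ 176.08 (buy HKD at ask) = HKD 616,462.21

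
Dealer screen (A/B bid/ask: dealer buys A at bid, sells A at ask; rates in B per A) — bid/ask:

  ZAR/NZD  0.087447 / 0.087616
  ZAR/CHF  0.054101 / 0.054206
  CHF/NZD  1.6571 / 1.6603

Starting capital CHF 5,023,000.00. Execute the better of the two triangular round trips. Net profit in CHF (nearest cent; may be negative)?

Net profit: CHF 116,652.61

Best loop CHF → NZD → ZAR → CHF:
CHF 5,023,000.00 × 1.6571 (sell CHF at bid) = NZD 8,323,613.30
NZD 8,323,613.30 ÷ 0.087616 (buy ZAR at ask) = ZAR 95,001,064.87
ZAR 95,001,064.87 × 0.054101 (sell ZAR at bid) = CHF 5,139,652.61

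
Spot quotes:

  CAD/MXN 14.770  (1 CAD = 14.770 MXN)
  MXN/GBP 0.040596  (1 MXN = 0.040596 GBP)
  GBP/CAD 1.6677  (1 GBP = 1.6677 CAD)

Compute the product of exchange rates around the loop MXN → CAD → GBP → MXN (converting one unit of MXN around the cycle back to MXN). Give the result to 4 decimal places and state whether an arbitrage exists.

Around MXN → CAD → GBP → MXN: 1 ÷ 14.770 ÷ 1.6677 ÷ 0.040596 = 1.000042
Product ≈ 1 (deviation 0.004%, within rounding noise).

1.0000 (no arbitrage)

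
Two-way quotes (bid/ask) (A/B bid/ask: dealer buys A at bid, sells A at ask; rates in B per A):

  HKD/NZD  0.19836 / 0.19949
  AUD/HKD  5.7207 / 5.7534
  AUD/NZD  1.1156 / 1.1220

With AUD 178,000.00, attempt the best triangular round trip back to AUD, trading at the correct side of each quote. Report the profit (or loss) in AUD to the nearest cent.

Net profit: AUD 2,024.00

Best loop AUD → HKD → NZD → AUD:
AUD 178,000.00 × 5.7207 (sell AUD at bid) = HKD 1,018,284.60
HKD 1,018,284.60 × 0.19836 (sell HKD at bid) = NZD 201,986.93
NZD 201,986.93 ÷ 1.1220 (buy AUD at ask) = AUD 180,024.00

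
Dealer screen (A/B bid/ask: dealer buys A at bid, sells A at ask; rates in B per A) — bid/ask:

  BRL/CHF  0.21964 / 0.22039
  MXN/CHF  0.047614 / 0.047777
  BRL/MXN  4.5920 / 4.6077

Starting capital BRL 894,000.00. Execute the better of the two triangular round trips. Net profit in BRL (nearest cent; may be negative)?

Best loop BRL → CHF → MXN → BRL:
BRL 894,000.00 × 0.21964 (sell BRL at bid) = CHF 196,358.16
CHF 196,358.16 ÷ 0.047777 (buy MXN at ask) = MXN 4,109,888.86
MXN 4,109,888.86 ÷ 4.6077 (buy BRL at ask) = BRL 891,961.03

Net result: BRL -2,038.97 (no profitable arbitrage after spreads)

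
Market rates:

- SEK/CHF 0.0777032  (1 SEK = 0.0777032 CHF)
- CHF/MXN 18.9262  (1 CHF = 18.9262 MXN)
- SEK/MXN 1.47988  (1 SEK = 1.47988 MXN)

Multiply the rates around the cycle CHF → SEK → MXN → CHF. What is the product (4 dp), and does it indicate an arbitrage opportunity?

1.0063 (arbitrage exists)

Around CHF → SEK → MXN → CHF: 1 ÷ 0.0777032 × 1.47988 ÷ 18.9262 = 1.006292
Product > 1; profitable direction is CHF → SEK → MXN → CHF.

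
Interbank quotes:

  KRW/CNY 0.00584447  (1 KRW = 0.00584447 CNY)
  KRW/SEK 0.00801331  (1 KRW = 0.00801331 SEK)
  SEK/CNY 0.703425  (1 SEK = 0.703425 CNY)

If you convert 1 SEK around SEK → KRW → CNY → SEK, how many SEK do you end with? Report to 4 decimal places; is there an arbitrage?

Around SEK → KRW → CNY → SEK: 1 ÷ 0.00801331 × 0.00584447 ÷ 0.703425 = 1.036849
Product > 1; profitable direction is SEK → KRW → CNY → SEK.

1.0368 (arbitrage exists)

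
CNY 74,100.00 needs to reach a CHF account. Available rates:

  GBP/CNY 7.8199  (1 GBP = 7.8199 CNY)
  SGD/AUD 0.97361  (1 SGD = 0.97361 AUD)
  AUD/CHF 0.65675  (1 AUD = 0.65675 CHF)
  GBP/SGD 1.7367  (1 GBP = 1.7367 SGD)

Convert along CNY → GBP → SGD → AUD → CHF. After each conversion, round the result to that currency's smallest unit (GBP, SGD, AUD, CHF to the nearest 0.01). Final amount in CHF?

CNY 74,100.00 ÷ 7.8199 = GBP 9,475.82
GBP 9,475.82 × 1.7367 = SGD 16,456.66
SGD 16,456.66 × 0.97361 = AUD 16,022.37
AUD 16,022.37 × 0.65675 = CHF 10,522.69

CHF 10,522.69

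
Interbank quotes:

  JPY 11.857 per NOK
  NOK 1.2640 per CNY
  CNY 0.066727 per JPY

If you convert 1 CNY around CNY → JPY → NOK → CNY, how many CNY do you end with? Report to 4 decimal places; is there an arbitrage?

0.9999 (no arbitrage)

Around CNY → JPY → NOK → CNY: 1 ÷ 0.066727 ÷ 11.857 ÷ 1.2640 = 0.999946
Product ≈ 1 (deviation 0.005%, within rounding noise).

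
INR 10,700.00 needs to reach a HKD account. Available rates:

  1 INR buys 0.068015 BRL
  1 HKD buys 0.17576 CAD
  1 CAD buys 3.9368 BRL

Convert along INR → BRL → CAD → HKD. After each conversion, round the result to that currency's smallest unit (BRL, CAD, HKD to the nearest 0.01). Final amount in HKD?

HKD 1,051.78

INR 10,700.00 × 0.068015 = BRL 727.76
BRL 727.76 ÷ 3.9368 = CAD 184.86
CAD 184.86 ÷ 0.17576 = HKD 1,051.78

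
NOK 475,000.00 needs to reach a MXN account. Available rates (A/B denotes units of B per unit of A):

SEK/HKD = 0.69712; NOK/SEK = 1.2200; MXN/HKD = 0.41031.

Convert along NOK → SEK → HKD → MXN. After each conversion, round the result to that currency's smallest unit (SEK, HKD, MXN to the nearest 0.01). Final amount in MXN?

MXN 984,575.17

NOK 475,000.00 × 1.2200 = SEK 579,500.00
SEK 579,500.00 × 0.69712 = HKD 403,981.04
HKD 403,981.04 ÷ 0.41031 = MXN 984,575.17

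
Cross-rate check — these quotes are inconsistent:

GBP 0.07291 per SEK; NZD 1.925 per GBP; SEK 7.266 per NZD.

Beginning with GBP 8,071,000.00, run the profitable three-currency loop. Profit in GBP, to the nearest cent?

Profitable loop is GBP → NZD → SEK → GBP:
GBP 8,071,000.00 × 1.925 = NZD 15,536,675.00
NZD 15,536,675.00 × 7.266 = SEK 112,889,480.55
SEK 112,889,480.55 × 0.07291 = GBP 8,230,772.03
Profit = GBP 8,230,772.03 − GBP 8,071,000.00

Profit: GBP 159,772.03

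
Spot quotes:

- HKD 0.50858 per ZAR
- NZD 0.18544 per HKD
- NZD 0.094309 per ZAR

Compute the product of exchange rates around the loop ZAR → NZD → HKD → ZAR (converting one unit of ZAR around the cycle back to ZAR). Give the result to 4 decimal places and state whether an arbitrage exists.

1.0000 (no arbitrage)

Around ZAR → NZD → HKD → ZAR: 1 × 0.094309 ÷ 0.18544 ÷ 0.50858 = 0.999978
Product ≈ 1 (deviation 0.002%, within rounding noise).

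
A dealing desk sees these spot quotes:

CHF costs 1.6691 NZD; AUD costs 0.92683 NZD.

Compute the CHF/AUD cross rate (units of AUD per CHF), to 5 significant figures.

CHF/AUD = 1.8009

1 CHF × 1.6691 = 1.6691 NZD
1.6691 NZD ÷ 0.92683 = 1.80087 AUD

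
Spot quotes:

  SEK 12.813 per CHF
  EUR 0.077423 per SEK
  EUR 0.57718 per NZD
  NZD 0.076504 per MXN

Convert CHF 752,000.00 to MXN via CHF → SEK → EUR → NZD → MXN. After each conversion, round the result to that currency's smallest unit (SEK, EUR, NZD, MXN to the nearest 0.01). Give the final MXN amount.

MXN 16,894,418.46

CHF 752,000.00 × 12.813 = SEK 9,635,376.00
SEK 9,635,376.00 × 0.077423 = EUR 745,999.72
EUR 745,999.72 ÷ 0.57718 = NZD 1,292,490.59
NZD 1,292,490.59 ÷ 0.076504 = MXN 16,894,418.46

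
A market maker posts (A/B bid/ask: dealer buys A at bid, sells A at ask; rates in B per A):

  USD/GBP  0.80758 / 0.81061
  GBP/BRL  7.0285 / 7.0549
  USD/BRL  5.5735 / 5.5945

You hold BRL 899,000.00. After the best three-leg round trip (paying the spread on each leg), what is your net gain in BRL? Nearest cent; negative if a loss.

Best loop BRL → USD → GBP → BRL:
BRL 899,000.00 ÷ 5.5945 (buy USD at ask) = USD 160,693.54
USD 160,693.54 × 0.80758 (sell USD at bid) = GBP 129,772.89
GBP 129,772.89 × 7.0285 (sell GBP at bid) = BRL 912,108.74

Net profit: BRL 13,108.74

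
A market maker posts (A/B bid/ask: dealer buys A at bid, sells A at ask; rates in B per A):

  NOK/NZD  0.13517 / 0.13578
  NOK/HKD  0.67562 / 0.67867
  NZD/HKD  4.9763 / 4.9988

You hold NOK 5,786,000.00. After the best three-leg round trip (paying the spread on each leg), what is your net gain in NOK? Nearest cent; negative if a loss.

Net result: NOK -26,571.90 (no profitable arbitrage after spreads)

Best loop NOK → HKD → NZD → NOK:
NOK 5,786,000.00 × 0.67562 (sell NOK at bid) = HKD 3,909,137.32
HKD 3,909,137.32 ÷ 4.9988 (buy NZD at ask) = NZD 782,015.15
NZD 782,015.15 ÷ 0.13578 (buy NOK at ask) = NOK 5,759,428.10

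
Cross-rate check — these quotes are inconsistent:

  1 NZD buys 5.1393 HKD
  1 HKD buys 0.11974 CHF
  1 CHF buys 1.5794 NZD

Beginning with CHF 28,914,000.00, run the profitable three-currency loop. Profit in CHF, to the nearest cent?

Profitable loop is CHF → HKD → NZD → CHF:
CHF 28,914,000.00 ÷ 0.11974 = HKD 241,473,191.92
HKD 241,473,191.92 ÷ 5.1393 = NZD 46,985,619.04
NZD 46,985,619.04 ÷ 1.5794 = CHF 29,749,030.67
Profit = CHF 29,749,030.67 − CHF 28,914,000.00

Profit: CHF 835,030.67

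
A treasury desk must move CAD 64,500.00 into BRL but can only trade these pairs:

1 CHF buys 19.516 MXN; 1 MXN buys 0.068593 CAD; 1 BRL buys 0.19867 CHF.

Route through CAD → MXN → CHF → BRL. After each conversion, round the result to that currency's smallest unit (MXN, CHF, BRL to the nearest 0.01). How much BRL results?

BRL 242,525.19

CAD 64,500.00 ÷ 0.068593 = MXN 940,329.19
MXN 940,329.19 ÷ 19.516 = CHF 48,182.48
CHF 48,182.48 ÷ 0.19867 = BRL 242,525.19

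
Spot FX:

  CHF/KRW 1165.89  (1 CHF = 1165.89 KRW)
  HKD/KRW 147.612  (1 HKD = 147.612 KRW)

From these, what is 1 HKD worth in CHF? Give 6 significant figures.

HKD/CHF = 0.126609

1 HKD × 147.612 = 147.612 KRW
147.612 KRW ÷ 1165.89 = 0.126609 CHF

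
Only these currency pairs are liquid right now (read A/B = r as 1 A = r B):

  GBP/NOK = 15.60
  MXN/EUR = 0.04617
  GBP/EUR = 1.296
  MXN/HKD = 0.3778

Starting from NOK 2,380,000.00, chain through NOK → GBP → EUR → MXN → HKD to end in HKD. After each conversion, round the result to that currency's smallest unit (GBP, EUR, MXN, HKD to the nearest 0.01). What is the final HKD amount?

HKD 1,617,928.87

NOK 2,380,000.00 ÷ 15.60 = GBP 152,564.10
GBP 152,564.10 × 1.296 = EUR 197,723.07
EUR 197,723.07 ÷ 0.04617 = MXN 4,282,500.97
MXN 4,282,500.97 × 0.3778 = HKD 1,617,928.87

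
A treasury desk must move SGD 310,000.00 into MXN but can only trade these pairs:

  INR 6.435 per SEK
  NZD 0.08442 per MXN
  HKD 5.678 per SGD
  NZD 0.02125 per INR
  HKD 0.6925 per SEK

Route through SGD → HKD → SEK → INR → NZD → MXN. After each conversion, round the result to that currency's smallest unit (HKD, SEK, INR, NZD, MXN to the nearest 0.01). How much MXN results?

MXN 4,117,176.14

SGD 310,000.00 × 5.678 = HKD 1,760,180.00
HKD 1,760,180.00 ÷ 0.6925 = SEK 2,541,776.17
SEK 2,541,776.17 × 6.435 = INR 16,356,329.65
INR 16,356,329.65 × 0.02125 = NZD 347,572.01
NZD 347,572.01 ÷ 0.08442 = MXN 4,117,176.14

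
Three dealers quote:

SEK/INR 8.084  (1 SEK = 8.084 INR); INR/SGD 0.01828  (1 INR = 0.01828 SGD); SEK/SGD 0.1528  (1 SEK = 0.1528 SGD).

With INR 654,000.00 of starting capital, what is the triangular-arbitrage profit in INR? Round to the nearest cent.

Profit: INR 22,236.50

Profitable loop is INR → SEK → SGD → INR:
INR 654,000.00 ÷ 8.084 = SEK 80,900.54
SEK 80,900.54 × 0.1528 = SGD 12,361.60
SGD 12,361.60 ÷ 0.01828 = INR 676,236.50
Profit = INR 676,236.50 − INR 654,000.00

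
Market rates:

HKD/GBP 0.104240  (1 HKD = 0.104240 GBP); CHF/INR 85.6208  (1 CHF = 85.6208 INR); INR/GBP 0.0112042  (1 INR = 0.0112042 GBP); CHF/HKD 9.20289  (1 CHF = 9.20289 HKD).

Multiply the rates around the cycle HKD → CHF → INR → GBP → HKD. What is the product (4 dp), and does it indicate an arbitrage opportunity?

Around HKD → CHF → INR → GBP → HKD: 1 ÷ 9.20289 × 85.6208 × 0.0112042 ÷ 0.104240 = 1.000003
Product ≈ 1 (deviation 0.000%, within rounding noise).

1.0000 (no arbitrage)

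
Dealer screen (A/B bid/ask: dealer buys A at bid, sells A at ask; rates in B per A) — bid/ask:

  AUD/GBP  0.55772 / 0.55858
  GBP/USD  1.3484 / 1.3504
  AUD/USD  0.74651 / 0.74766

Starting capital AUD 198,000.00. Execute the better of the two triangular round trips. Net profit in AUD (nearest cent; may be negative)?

Net profit: AUD 1,157.20

Best loop AUD → GBP → USD → AUD:
AUD 198,000.00 × 0.55772 (sell AUD at bid) = GBP 110,428.56
GBP 110,428.56 × 1.3484 (sell GBP at bid) = USD 148,901.87
USD 148,901.87 ÷ 0.74766 (buy AUD at ask) = AUD 199,157.20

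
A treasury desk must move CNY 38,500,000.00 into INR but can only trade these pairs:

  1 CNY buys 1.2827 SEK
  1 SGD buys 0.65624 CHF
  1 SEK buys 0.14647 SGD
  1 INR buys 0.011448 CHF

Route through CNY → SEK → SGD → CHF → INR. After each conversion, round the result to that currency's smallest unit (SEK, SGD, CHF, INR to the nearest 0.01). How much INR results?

INR 414,636,551.36

CNY 38,500,000.00 × 1.2827 = SEK 49,383,950.00
SEK 49,383,950.00 × 0.14647 = SGD 7,233,267.16
SGD 7,233,267.16 × 0.65624 = CHF 4,746,759.24
CHF 4,746,759.24 ÷ 0.011448 = INR 414,636,551.36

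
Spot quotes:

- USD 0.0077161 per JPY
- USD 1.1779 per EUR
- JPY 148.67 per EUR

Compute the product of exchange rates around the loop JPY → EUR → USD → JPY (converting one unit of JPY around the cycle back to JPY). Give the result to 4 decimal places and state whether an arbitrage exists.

1.0268 (arbitrage exists)

Around JPY → EUR → USD → JPY: 1 ÷ 148.67 × 1.1779 ÷ 0.0077161 = 1.026803
Product > 1; profitable direction is JPY → EUR → USD → JPY.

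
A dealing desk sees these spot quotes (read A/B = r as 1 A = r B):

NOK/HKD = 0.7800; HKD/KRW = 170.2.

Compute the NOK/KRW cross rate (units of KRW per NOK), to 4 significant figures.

NOK/KRW = 132.8

1 NOK × 0.7800 = 0.78 HKD
0.78 HKD × 170.2 = 132.756 KRW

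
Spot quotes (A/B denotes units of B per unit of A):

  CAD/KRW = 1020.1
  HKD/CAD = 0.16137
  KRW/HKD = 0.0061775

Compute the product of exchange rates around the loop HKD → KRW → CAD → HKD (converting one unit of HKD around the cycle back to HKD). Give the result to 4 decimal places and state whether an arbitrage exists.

0.9834 (arbitrage exists)

Around HKD → KRW → CAD → HKD: 1 ÷ 0.0061775 ÷ 1020.1 ÷ 0.16137 = 0.983381
Product < 1; profitable direction is HKD → CAD → KRW → HKD.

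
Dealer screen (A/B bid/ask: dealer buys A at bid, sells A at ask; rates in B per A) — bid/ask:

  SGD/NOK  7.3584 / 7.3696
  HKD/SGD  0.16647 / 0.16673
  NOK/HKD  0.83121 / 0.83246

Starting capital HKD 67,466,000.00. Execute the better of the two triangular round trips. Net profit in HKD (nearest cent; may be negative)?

Net profit: HKD 1,227,412.77

Best loop HKD → SGD → NOK → HKD:
HKD 67,466,000.00 × 0.16647 (sell HKD at bid) = SGD 11,231,065.02
SGD 11,231,065.02 × 7.3584 (sell SGD at bid) = NOK 82,642,668.84
NOK 82,642,668.84 × 0.83121 (sell NOK at bid) = HKD 68,693,412.77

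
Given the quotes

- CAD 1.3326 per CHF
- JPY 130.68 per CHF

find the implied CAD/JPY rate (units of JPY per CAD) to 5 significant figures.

CAD/JPY = 98.064

1 CAD ÷ 1.3326 = 0.750413 CHF
0.750413 CHF × 130.68 = 98.0639 JPY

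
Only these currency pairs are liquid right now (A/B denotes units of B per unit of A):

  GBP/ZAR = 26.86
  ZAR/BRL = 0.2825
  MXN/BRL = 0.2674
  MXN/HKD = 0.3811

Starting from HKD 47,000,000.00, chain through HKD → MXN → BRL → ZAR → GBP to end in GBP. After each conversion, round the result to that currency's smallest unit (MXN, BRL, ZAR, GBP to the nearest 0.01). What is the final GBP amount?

GBP 4,346,061.34

HKD 47,000,000.00 ÷ 0.3811 = MXN 123,327,210.71
MXN 123,327,210.71 × 0.2674 = BRL 32,977,696.14
BRL 32,977,696.14 ÷ 0.2825 = ZAR 116,735,207.58
ZAR 116,735,207.58 ÷ 26.86 = GBP 4,346,061.34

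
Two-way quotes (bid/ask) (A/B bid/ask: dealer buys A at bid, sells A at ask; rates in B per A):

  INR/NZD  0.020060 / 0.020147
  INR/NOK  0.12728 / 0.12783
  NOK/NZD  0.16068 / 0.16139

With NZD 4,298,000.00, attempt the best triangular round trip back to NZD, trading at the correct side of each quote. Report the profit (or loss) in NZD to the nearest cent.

Net profit: NZD 64,927.68

Best loop NZD → INR → NOK → NZD:
NZD 4,298,000.00 ÷ 0.020147 (buy INR at ask) = INR 213,332,009.73
INR 213,332,009.73 × 0.12728 (sell INR at bid) = NOK 27,152,898.20
NOK 27,152,898.20 × 0.16068 (sell NOK at bid) = NZD 4,362,927.68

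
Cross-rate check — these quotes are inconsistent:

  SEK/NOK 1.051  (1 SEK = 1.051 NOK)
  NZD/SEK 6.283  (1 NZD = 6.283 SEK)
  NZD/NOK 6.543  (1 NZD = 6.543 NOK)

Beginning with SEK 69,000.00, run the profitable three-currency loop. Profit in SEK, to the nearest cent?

Profit: SEK 637.30

Profitable loop is SEK → NOK → NZD → SEK:
SEK 69,000.00 × 1.051 = NOK 72,519.00
NOK 72,519.00 ÷ 6.543 = NZD 11,083.45
NZD 11,083.45 × 6.283 = SEK 69,637.30
Profit = SEK 69,637.30 − SEK 69,000.00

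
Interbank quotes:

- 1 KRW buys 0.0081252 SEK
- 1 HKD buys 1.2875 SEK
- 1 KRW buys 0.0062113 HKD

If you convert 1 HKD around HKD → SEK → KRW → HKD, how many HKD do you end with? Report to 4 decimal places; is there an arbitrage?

Around HKD → SEK → KRW → HKD: 1 × 1.2875 ÷ 0.0081252 × 0.0062113 = 0.984228
Product < 1; profitable direction is HKD → KRW → SEK → HKD.

0.9842 (arbitrage exists)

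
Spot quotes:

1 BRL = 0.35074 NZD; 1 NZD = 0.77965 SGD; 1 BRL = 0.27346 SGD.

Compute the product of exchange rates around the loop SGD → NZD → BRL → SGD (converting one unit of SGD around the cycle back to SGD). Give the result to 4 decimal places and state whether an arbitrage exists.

1.0000 (no arbitrage)

Around SGD → NZD → BRL → SGD: 1 ÷ 0.77965 ÷ 0.35074 × 0.27346 = 1.000020
Product ≈ 1 (deviation 0.002%, within rounding noise).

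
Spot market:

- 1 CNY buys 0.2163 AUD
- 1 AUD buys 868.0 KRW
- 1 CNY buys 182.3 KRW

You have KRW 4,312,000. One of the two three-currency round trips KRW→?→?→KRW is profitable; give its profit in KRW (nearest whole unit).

Profitable loop is KRW → CNY → AUD → KRW:
KRW 4,312,000 ÷ 182.3 = CNY 23,653.32
CNY 23,653.32 × 0.2163 = AUD 5,116.21
AUD 5,116.21 × 868.0 = KRW 4,440,873
Profit = KRW 4,440,873 − KRW 4,312,000

Profit: KRW 128,873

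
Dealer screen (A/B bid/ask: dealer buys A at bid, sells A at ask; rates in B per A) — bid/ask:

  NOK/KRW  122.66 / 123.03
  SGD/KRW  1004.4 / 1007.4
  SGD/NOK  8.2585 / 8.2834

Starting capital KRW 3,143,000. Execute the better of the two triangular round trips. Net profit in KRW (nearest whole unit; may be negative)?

Net profit: KRW 17,433

Best loop KRW → SGD → NOK → KRW:
KRW 3,143,000 ÷ 1007.4 (buy SGD at ask) = SGD 3,119.91
SGD 3,119.91 × 8.2585 (sell SGD at bid) = NOK 25,765.80
NOK 25,765.80 × 122.66 (sell NOK at bid) = KRW 3,160,433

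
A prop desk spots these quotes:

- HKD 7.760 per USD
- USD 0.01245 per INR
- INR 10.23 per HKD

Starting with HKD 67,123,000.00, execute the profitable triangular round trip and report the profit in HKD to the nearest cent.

Profit: HKD 791,835.37

Profitable loop is HKD → USD → INR → HKD:
HKD 67,123,000.00 ÷ 7.760 = USD 8,649,871.13
USD 8,649,871.13 ÷ 0.01245 = INR 694,768,765.78
INR 694,768,765.78 ÷ 10.23 = HKD 67,914,835.37
Profit = HKD 67,914,835.37 − HKD 67,123,000.00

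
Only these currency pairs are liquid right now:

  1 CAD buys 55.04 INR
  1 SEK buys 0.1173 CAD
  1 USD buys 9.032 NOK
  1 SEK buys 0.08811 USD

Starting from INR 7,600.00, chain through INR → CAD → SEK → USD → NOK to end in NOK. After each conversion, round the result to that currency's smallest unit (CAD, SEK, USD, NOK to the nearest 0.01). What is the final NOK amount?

INR 7,600.00 ÷ 55.04 = CAD 138.08
CAD 138.08 ÷ 0.1173 = SEK 1,177.15
SEK 1,177.15 × 0.08811 = USD 103.72
USD 103.72 × 9.032 = NOK 936.80

NOK 936.80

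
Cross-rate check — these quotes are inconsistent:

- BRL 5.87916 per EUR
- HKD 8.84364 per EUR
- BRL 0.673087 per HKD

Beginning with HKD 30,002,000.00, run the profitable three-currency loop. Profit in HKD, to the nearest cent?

Profitable loop is HKD → BRL → EUR → HKD:
HKD 30,002,000.00 × 0.673087 = BRL 20,193,956.17
BRL 20,193,956.17 ÷ 5.87916 = EUR 3,434,836.98
EUR 3,434,836.98 × 8.84364 = HKD 30,376,461.70
Profit = HKD 30,376,461.70 − HKD 30,002,000.00

Profit: HKD 374,461.70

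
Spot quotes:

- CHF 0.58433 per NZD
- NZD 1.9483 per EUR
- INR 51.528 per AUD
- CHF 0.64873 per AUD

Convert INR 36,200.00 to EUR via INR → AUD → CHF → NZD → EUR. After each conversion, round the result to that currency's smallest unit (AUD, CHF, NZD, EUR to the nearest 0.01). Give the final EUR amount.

INR 36,200.00 ÷ 51.528 = AUD 702.53
AUD 702.53 × 0.64873 = CHF 455.75
CHF 455.75 ÷ 0.58433 = NZD 779.95
NZD 779.95 ÷ 1.9483 = EUR 400.32

EUR 400.32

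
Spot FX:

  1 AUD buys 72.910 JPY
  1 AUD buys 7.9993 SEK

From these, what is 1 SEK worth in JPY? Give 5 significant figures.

1 SEK ÷ 7.9993 = 0.125011 AUD
0.125011 AUD × 72.910 = 9.11455 JPY

SEK/JPY = 9.1145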